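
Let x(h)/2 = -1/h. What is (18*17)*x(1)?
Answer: -612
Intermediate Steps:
x(h) = -2/h (x(h) = 2*(-1/h) = -2/h)
(18*17)*x(1) = (18*17)*(-2/1) = 306*(-2*1) = 306*(-2) = -612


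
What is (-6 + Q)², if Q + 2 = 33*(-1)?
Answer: 1681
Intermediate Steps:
Q = -35 (Q = -2 + 33*(-1) = -2 - 33 = -35)
(-6 + Q)² = (-6 - 35)² = (-41)² = 1681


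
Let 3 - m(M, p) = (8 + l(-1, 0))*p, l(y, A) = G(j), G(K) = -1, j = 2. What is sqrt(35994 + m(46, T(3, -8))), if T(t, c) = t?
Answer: 2*sqrt(8994) ≈ 189.67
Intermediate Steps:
l(y, A) = -1
m(M, p) = 3 - 7*p (m(M, p) = 3 - (8 - 1)*p = 3 - 7*p)
sqrt(35994 + m(46, T(3, -8))) = sqrt(35994 + (3 - 7*3)) = sqrt(35994 + (3 - 21)) = sqrt(35994 - 18) = sqrt(35976) = 2*sqrt(8994)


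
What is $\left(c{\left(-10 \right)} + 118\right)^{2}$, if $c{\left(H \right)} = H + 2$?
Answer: $12100$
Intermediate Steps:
$c{\left(H \right)} = 2 + H$
$\left(c{\left(-10 \right)} + 118\right)^{2} = \left(\left(2 - 10\right) + 118\right)^{2} = \left(-8 + 118\right)^{2} = 110^{2} = 12100$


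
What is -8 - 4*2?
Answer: -16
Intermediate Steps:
-8 - 4*2 = -8 - 8 = -16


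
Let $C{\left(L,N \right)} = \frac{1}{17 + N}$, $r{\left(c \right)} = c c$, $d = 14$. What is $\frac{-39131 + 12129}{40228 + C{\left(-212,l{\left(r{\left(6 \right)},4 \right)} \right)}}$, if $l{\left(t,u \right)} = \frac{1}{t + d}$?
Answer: $- \frac{11489351}{17117039} \approx -0.67122$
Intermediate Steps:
$r{\left(c \right)} = c^{2}$
$l{\left(t,u \right)} = \frac{1}{14 + t}$ ($l{\left(t,u \right)} = \frac{1}{t + 14} = \frac{1}{14 + t}$)
$\frac{-39131 + 12129}{40228 + C{\left(-212,l{\left(r{\left(6 \right)},4 \right)} \right)}} = \frac{-39131 + 12129}{40228 + \frac{1}{17 + \frac{1}{14 + 6^{2}}}} = - \frac{27002}{40228 + \frac{1}{17 + \frac{1}{14 + 36}}} = - \frac{27002}{40228 + \frac{1}{17 + \frac{1}{50}}} = - \frac{27002}{40228 + \frac{1}{\frac{851}{50}}} = - \frac{27002}{40228 + \frac{50}{851}} = - \frac{27002}{\frac{34234078}{851}} = \left(-27002\right) \frac{851}{34234078} = - \frac{11489351}{17117039}$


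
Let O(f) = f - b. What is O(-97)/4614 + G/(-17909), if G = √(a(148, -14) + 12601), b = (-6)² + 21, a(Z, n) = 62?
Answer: -77/2307 - 3*√1407/17909 ≈ -0.039660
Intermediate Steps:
b = 57 (b = 36 + 21 = 57)
O(f) = -57 + f (O(f) = f - 1*57 = f - 57 = -57 + f)
G = 3*√1407 (G = √(62 + 12601) = √12663 = 3*√1407 ≈ 112.53)
O(-97)/4614 + G/(-17909) = (-57 - 97)/4614 + (3*√1407)/(-17909) = -154*1/4614 + (3*√1407)*(-1/17909) = -77/2307 - 3*√1407/17909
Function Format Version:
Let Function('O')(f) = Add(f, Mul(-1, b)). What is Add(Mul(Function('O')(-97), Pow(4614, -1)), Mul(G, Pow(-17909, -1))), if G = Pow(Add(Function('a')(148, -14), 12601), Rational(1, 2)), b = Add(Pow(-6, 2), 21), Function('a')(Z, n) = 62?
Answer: Add(Rational(-77, 2307), Mul(Rational(-3, 17909), Pow(1407, Rational(1, 2)))) ≈ -0.039660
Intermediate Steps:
b = 57 (b = Add(36, 21) = 57)
Function('O')(f) = Add(-57, f) (Function('O')(f) = Add(f, Mul(-1, 57)) = Add(f, -57) = Add(-57, f))
G = Mul(3, Pow(1407, Rational(1, 2))) (G = Pow(Add(62, 12601), Rational(1, 2)) = Pow(12663, Rational(1, 2)) = Mul(3, Pow(1407, Rational(1, 2))) ≈ 112.53)
Add(Mul(Function('O')(-97), Pow(4614, -1)), Mul(G, Pow(-17909, -1))) = Add(Mul(Add(-57, -97), Pow(4614, -1)), Mul(Mul(3, Pow(1407, Rational(1, 2))), Pow(-17909, -1))) = Add(Mul(-154, Rational(1, 4614)), Mul(Mul(3, Pow(1407, Rational(1, 2))), Rational(-1, 17909))) = Add(Rational(-77, 2307), Mul(Rational(-3, 17909), Pow(1407, Rational(1, 2))))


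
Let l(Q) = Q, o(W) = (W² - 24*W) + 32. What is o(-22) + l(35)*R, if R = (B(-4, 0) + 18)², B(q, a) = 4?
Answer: 17984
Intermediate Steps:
o(W) = 32 + W² - 24*W
R = 484 (R = (4 + 18)² = 22² = 484)
o(-22) + l(35)*R = (32 + (-22)² - 24*(-22)) + 35*484 = (32 + 484 + 528) + 16940 = 1044 + 16940 = 17984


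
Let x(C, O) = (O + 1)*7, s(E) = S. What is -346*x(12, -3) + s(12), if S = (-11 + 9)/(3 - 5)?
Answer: 4845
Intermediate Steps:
S = 1 (S = -2/(-2) = -2*(-½) = 1)
s(E) = 1
x(C, O) = 7 + 7*O (x(C, O) = (1 + O)*7 = 7 + 7*O)
-346*x(12, -3) + s(12) = -346*(7 + 7*(-3)) + 1 = -346*(7 - 21) + 1 = -346*(-14) + 1 = 4844 + 1 = 4845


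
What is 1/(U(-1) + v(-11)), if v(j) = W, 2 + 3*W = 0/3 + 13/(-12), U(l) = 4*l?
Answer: -36/181 ≈ -0.19889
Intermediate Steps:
W = -37/36 (W = -2/3 + (0/3 + 13/(-12))/3 = -2/3 + (0*(1/3) + 13*(-1/12))/3 = -2/3 + (0 - 13/12)/3 = -2/3 + (1/3)*(-13/12) = -2/3 - 13/36 = -37/36 ≈ -1.0278)
v(j) = -37/36
1/(U(-1) + v(-11)) = 1/(4*(-1) - 37/36) = 1/(-4 - 37/36) = 1/(-181/36) = -36/181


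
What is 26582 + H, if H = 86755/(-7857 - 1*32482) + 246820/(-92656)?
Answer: 24834056916057/934412596 ≈ 26577.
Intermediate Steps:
H = -4498710815/934412596 (H = 86755/(-7857 - 32482) + 246820*(-1/92656) = 86755/(-40339) - 61705/23164 = 86755*(-1/40339) - 61705/23164 = -86755/40339 - 61705/23164 = -4498710815/934412596 ≈ -4.8145)
26582 + H = 26582 - 4498710815/934412596 = 24834056916057/934412596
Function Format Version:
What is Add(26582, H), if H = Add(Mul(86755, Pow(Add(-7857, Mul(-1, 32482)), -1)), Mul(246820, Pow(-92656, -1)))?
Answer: Rational(24834056916057, 934412596) ≈ 26577.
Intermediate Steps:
H = Rational(-4498710815, 934412596) (H = Add(Mul(86755, Pow(Add(-7857, -32482), -1)), Mul(246820, Rational(-1, 92656))) = Add(Mul(86755, Pow(-40339, -1)), Rational(-61705, 23164)) = Add(Mul(86755, Rational(-1, 40339)), Rational(-61705, 23164)) = Add(Rational(-86755, 40339), Rational(-61705, 23164)) = Rational(-4498710815, 934412596) ≈ -4.8145)
Add(26582, H) = Add(26582, Rational(-4498710815, 934412596)) = Rational(24834056916057, 934412596)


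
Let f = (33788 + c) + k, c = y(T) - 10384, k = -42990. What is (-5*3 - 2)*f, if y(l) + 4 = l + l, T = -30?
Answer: 334050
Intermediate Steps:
y(l) = -4 + 2*l (y(l) = -4 + (l + l) = -4 + 2*l)
c = -10448 (c = (-4 + 2*(-30)) - 10384 = (-4 - 60) - 10384 = -64 - 10384 = -10448)
f = -19650 (f = (33788 - 10448) - 42990 = 23340 - 42990 = -19650)
(-5*3 - 2)*f = (-5*3 - 2)*(-19650) = (-15 - 2)*(-19650) = -17*(-19650) = 334050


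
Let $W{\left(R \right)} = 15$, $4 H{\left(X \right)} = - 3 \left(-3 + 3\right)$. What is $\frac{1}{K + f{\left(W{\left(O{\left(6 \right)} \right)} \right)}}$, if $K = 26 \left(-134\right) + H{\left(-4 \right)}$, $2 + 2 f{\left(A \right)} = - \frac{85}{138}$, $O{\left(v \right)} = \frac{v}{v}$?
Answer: $- \frac{276}{961945} \approx -0.00028692$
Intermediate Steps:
$H{\left(X \right)} = 0$ ($H{\left(X \right)} = \frac{\left(-3\right) \left(-3 + 3\right)}{4} = \frac{\left(-3\right) 0}{4} = \frac{1}{4} \cdot 0 = 0$)
$O{\left(v \right)} = 1$
$f{\left(A \right)} = - \frac{361}{276}$ ($f{\left(A \right)} = -1 + \frac{\left(-85\right) \frac{1}{138}}{2} = -1 + \frac{1}{2} \left(- \frac{85}{138}\right) = -1 - \frac{85}{276} = - \frac{361}{276}$)
$K = -3484$ ($K = 26 \left(-134\right) + 0 = -3484 + 0 = -3484$)
$\frac{1}{K + f{\left(W{\left(O{\left(6 \right)} \right)} \right)}} = \frac{1}{-3484 - \frac{361}{276}} = \frac{1}{- \frac{961945}{276}} = - \frac{276}{961945}$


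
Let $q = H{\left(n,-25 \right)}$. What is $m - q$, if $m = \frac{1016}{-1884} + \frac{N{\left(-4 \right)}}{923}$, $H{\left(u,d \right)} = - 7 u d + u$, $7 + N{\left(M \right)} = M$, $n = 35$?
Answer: $- \frac{2678194903}{434733} \approx -6160.5$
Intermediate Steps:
$N{\left(M \right)} = -7 + M$
$H{\left(u,d \right)} = u - 7 d u$ ($H{\left(u,d \right)} = - 7 d u + u = u - 7 d u$)
$q = 6160$ ($q = 35 \left(1 - -175\right) = 35 \left(1 + 175\right) = 35 \cdot 176 = 6160$)
$m = - \frac{239623}{434733}$ ($m = \frac{1016}{-1884} + \frac{-7 - 4}{923} = 1016 \left(- \frac{1}{1884}\right) - \frac{11}{923} = - \frac{254}{471} - \frac{11}{923} = - \frac{239623}{434733} \approx -0.5512$)
$m - q = - \frac{239623}{434733} - 6160 = - \frac{2678194903}{434733}$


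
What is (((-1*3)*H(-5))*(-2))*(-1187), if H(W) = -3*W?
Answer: -106830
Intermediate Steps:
(((-1*3)*H(-5))*(-2))*(-1187) = (((-1*3)*(-3*(-5)))*(-2))*(-1187) = (-3*15*(-2))*(-1187) = -45*(-2)*(-1187) = 90*(-1187) = -106830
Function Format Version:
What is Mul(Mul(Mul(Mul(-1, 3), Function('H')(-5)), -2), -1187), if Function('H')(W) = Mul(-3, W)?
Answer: -106830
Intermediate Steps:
Mul(Mul(Mul(Mul(-1, 3), Function('H')(-5)), -2), -1187) = Mul(Mul(Mul(Mul(-1, 3), Mul(-3, -5)), -2), -1187) = Mul(Mul(Mul(-3, 15), -2), -1187) = Mul(Mul(-45, -2), -1187) = Mul(90, -1187) = -106830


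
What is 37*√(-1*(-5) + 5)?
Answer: 37*√10 ≈ 117.00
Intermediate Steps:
37*√(-1*(-5) + 5) = 37*√(5 + 5) = 37*√10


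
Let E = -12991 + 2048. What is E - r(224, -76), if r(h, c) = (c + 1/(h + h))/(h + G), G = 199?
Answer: -230412025/21056 ≈ -10943.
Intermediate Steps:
r(h, c) = (c + 1/(2*h))/(199 + h) (r(h, c) = (c + 1/(h + h))/(h + 199) = (c + 1/(2*h))/(199 + h))
E = -10943
E - r(224, -76) = -10943 - (½ - 76*224)/(224*(199 + 224)) = -10943 - (½ - 17024)/(224*423) = -10943 - (-34047)/(224*423*2) = -10943 - 1*(-3783/21056) = -10943 + 3783/21056 = -230412025/21056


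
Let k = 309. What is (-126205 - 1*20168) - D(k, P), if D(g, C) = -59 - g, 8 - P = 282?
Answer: -146005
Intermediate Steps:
P = -274 (P = 8 - 1*282 = 8 - 282 = -274)
(-126205 - 1*20168) - D(k, P) = (-126205 - 1*20168) - (-59 - 1*309) = (-126205 - 20168) - (-59 - 309) = -146373 - 1*(-368) = -146373 + 368 = -146005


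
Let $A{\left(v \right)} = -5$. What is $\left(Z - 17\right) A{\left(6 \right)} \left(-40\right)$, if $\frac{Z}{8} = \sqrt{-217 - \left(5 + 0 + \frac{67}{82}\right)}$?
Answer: $-3400 + \frac{8800 i \sqrt{12382}}{41} \approx -3400.0 + 23883.0 i$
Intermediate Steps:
$Z = \frac{44 i \sqrt{12382}}{41}$ ($Z = 8 \sqrt{-217 - \left(5 + 0 + \frac{67}{82}\right)} = 8 \sqrt{-217 - \frac{477}{82}} = 8 \sqrt{- \frac{18271}{82}} = 8 \frac{11 i \sqrt{12382}}{82} = \frac{44 i \sqrt{12382}}{41} \approx 119.42 i$)
$\left(Z - 17\right) A{\left(6 \right)} \left(-40\right) = \left(\frac{44 i \sqrt{12382}}{41} - 17\right) \left(\left(-5\right) \left(-40\right)\right) = \left(-17 + \frac{44 i \sqrt{12382}}{41}\right) 200 = -3400 + \frac{8800 i \sqrt{12382}}{41}$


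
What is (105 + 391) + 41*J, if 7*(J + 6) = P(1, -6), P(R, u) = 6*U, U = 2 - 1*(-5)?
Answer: 496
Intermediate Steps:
U = 7 (U = 2 + 5 = 7)
P(R, u) = 42 (P(R, u) = 6*7 = 42)
J = 0 (J = -6 + (⅐)*42 = -6 + 6 = 0)
(105 + 391) + 41*J = (105 + 391) + 41*0 = 496 + 0 = 496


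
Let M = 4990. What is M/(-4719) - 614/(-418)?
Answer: 36893/89661 ≈ 0.41147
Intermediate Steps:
M/(-4719) - 614/(-418) = 4990/(-4719) - 614/(-418) = 4990*(-1/4719) - 614*(-1/418) = -4990/4719 + 307/209 = 36893/89661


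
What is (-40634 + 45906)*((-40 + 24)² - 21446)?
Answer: -111713680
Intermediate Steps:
(-40634 + 45906)*((-40 + 24)² - 21446) = 5272*((-16)² - 21446) = 5272*(256 - 21446) = 5272*(-21190) = -111713680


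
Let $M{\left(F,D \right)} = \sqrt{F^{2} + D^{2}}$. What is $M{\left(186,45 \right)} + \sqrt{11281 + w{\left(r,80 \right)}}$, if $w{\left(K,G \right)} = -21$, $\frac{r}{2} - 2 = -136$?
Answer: $2 \sqrt{2815} + 3 \sqrt{4069} \approx 297.48$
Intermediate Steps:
$r = -268$ ($r = 4 + 2 \left(-136\right) = 4 - 272 = -268$)
$M{\left(F,D \right)} = \sqrt{D^{2} + F^{2}}$
$M{\left(186,45 \right)} + \sqrt{11281 + w{\left(r,80 \right)}} = \sqrt{45^{2} + 186^{2}} + \sqrt{11281 - 21} = \sqrt{2025 + 34596} + \sqrt{11260} = \sqrt{36621} + 2 \sqrt{2815} = 3 \sqrt{4069} + 2 \sqrt{2815} = 2 \sqrt{2815} + 3 \sqrt{4069}$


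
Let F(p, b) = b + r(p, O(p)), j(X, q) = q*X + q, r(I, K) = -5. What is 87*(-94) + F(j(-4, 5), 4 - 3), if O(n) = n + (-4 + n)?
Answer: -8182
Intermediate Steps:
O(n) = -4 + 2*n
j(X, q) = q + X*q (j(X, q) = X*q + q = q + X*q)
F(p, b) = -5 + b (F(p, b) = b - 5 = -5 + b)
87*(-94) + F(j(-4, 5), 4 - 3) = 87*(-94) + (-5 + (4 - 3)) = -8178 + (-5 + 1) = -8178 - 4 = -8182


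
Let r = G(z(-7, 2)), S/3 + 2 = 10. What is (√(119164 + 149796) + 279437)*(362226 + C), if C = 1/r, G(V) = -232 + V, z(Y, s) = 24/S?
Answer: 23381668822585/231 + 13722569620*√10/231 ≈ 1.0141e+11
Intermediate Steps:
S = 24 (S = -6 + 3*10 = -6 + 30 = 24)
z(Y, s) = 1 (z(Y, s) = 24/24 = 24*(1/24) = 1)
r = -231 (r = -232 + 1 = -231)
C = -1/231 (C = 1/(-231) = -1/231 ≈ -0.0043290)
(√(119164 + 149796) + 279437)*(362226 + C) = (√(119164 + 149796) + 279437)*(362226 - 1/231) = (√268960 + 279437)*(83674205/231) = (164*√10 + 279437)*(83674205/231) = (279437 + 164*√10)*(83674205/231) = 23381668822585/231 + 13722569620*√10/231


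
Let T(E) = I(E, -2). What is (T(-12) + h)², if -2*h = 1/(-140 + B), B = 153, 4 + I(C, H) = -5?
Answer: 55225/676 ≈ 81.694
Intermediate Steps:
I(C, H) = -9 (I(C, H) = -4 - 5 = -9)
T(E) = -9
h = -1/26 (h = -1/(2*(-140 + 153)) = -½/13 = -½*1/13 = -1/26 ≈ -0.038462)
(T(-12) + h)² = (-9 - 1/26)² = (-235/26)² = 55225/676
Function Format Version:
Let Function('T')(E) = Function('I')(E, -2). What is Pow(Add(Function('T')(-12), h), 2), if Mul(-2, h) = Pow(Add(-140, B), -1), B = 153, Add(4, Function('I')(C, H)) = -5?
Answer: Rational(55225, 676) ≈ 81.694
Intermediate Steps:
Function('I')(C, H) = -9 (Function('I')(C, H) = Add(-4, -5) = -9)
Function('T')(E) = -9
h = Rational(-1, 26) (h = Mul(Rational(-1, 2), Pow(Add(-140, 153), -1)) = Mul(Rational(-1, 2), Pow(13, -1)) = Mul(Rational(-1, 2), Rational(1, 13)) = Rational(-1, 26) ≈ -0.038462)
Pow(Add(Function('T')(-12), h), 2) = Pow(Add(-9, Rational(-1, 26)), 2) = Pow(Rational(-235, 26), 2) = Rational(55225, 676)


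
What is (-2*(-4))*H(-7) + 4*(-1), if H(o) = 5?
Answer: 36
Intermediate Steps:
(-2*(-4))*H(-7) + 4*(-1) = -2*(-4)*5 + 4*(-1) = 8*5 - 4 = 40 - 4 = 36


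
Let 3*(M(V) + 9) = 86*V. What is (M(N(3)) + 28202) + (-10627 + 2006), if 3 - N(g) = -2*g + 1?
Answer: 59404/3 ≈ 19801.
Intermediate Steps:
N(g) = 2 + 2*g (N(g) = 3 - (-2*g + 1) = 3 - (1 - 2*g) = 3 + (-1 + 2*g) = 2 + 2*g)
M(V) = -9 + 86*V/3 (M(V) = -9 + (86*V)/3 = -9 + 86*V/3)
(M(N(3)) + 28202) + (-10627 + 2006) = ((-9 + 86*(2 + 2*3)/3) + 28202) + (-10627 + 2006) = ((-9 + 86*(2 + 6)/3) + 28202) - 8621 = ((-9 + (86/3)*8) + 28202) - 8621 = ((-9 + 688/3) + 28202) - 8621 = (661/3 + 28202) - 8621 = 85267/3 - 8621 = 59404/3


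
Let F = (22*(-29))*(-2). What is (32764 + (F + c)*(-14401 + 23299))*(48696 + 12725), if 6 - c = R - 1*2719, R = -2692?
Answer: 3659897917838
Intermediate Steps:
F = 1276 (F = -638*(-2) = 1276)
c = 5417 (c = 6 - (-2692 - 1*2719) = 6 - (-2692 - 2719) = 6 - 1*(-5411) = 6 + 5411 = 5417)
(32764 + (F + c)*(-14401 + 23299))*(48696 + 12725) = (32764 + (1276 + 5417)*(-14401 + 23299))*(48696 + 12725) = (32764 + 6693*8898)*61421 = (32764 + 59554314)*61421 = 59587078*61421 = 3659897917838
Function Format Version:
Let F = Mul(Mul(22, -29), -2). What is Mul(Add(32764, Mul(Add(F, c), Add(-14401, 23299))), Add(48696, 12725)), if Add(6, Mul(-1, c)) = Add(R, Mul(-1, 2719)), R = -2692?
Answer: 3659897917838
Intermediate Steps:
F = 1276 (F = Mul(-638, -2) = 1276)
c = 5417 (c = Add(6, Mul(-1, Add(-2692, Mul(-1, 2719)))) = Add(6, Mul(-1, Add(-2692, -2719))) = Add(6, Mul(-1, -5411)) = Add(6, 5411) = 5417)
Mul(Add(32764, Mul(Add(F, c), Add(-14401, 23299))), Add(48696, 12725)) = Mul(Add(32764, Mul(Add(1276, 5417), Add(-14401, 23299))), Add(48696, 12725)) = Mul(Add(32764, Mul(6693, 8898)), 61421) = Mul(Add(32764, 59554314), 61421) = Mul(59587078, 61421) = 3659897917838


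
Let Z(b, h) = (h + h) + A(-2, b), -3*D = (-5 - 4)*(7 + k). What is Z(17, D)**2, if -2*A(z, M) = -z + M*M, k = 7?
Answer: 15129/4 ≈ 3782.3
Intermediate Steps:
D = 42 (D = -(-5 - 4)*(7 + 7)/3 = -(-3)*14 = -1/3*(-126) = 42)
A(z, M) = z/2 - M**2/2 (A(z, M) = -(-z + M*M)/2 = -(-z + M**2)/2 = -(M**2 - z)/2 = z/2 - M**2/2)
Z(b, h) = -1 + 2*h - b**2/2 (Z(b, h) = (h + h) + ((1/2)*(-2) - b**2/2) = 2*h + (-1 - b**2/2) = -1 + 2*h - b**2/2)
Z(17, D)**2 = (-1 + 2*42 - 1/2*17**2)**2 = (-1 + 84 - 1/2*289)**2 = (-1 + 84 - 289/2)**2 = (-123/2)**2 = 15129/4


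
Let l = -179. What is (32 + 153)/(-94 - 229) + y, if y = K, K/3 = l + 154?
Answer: -24410/323 ≈ -75.573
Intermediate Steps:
K = -75 (K = 3*(-179 + 154) = 3*(-25) = -75)
y = -75
(32 + 153)/(-94 - 229) + y = (32 + 153)/(-94 - 229) - 75 = 185/(-323) - 75 = 185*(-1/323) - 75 = -185/323 - 75 = -24410/323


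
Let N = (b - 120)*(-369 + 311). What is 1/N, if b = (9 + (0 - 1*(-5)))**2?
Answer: -1/4408 ≈ -0.00022686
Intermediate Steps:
b = 196 (b = (9 + (0 + 5))**2 = (9 + 5)**2 = 14**2 = 196)
N = -4408 (N = (196 - 120)*(-369 + 311) = 76*(-58) = -4408)
1/N = 1/(-4408) = -1/4408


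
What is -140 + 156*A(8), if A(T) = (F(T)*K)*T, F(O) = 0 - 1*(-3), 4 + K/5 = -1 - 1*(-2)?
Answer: -56300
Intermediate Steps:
K = -15 (K = -20 + 5*(-1 - 1*(-2)) = -20 + 5*(-1 + 2) = -20 + 5*1 = -20 + 5 = -15)
F(O) = 3 (F(O) = 0 + 3 = 3)
A(T) = -45*T (A(T) = (3*(-15))*T = -45*T)
-140 + 156*A(8) = -140 + 156*(-45*8) = -140 + 156*(-360) = -140 - 56160 = -56300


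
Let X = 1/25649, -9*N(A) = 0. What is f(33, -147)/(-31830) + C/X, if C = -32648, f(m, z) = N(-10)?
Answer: -837388552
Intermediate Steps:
N(A) = 0 (N(A) = -1/9*0 = 0)
X = 1/25649 ≈ 3.8988e-5
f(m, z) = 0
f(33, -147)/(-31830) + C/X = 0/(-31830) - 32648/1/25649 = 0*(-1/31830) - 32648*25649 = 0 - 837388552 = -837388552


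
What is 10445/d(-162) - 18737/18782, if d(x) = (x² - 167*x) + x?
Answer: -399715621/499000176 ≈ -0.80103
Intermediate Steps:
d(x) = x² - 166*x
10445/d(-162) - 18737/18782 = 10445/((-162*(-166 - 162))) - 18737/18782 = 10445/((-162*(-328))) - 18737*1/18782 = 10445/53136 - 18737/18782 = -399715621/499000176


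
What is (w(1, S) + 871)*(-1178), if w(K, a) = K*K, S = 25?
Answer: -1027216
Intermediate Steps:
w(K, a) = K**2
(w(1, S) + 871)*(-1178) = (1**2 + 871)*(-1178) = (1 + 871)*(-1178) = 872*(-1178) = -1027216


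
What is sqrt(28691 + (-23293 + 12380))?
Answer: sqrt(17778) ≈ 133.33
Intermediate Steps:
sqrt(28691 + (-23293 + 12380)) = sqrt(28691 - 10913) = sqrt(17778)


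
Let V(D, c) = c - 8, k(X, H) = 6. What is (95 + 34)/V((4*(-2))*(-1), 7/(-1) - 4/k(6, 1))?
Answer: -387/47 ≈ -8.2340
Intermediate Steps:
V(D, c) = -8 + c
(95 + 34)/V((4*(-2))*(-1), 7/(-1) - 4/k(6, 1)) = (95 + 34)/(-8 + (7/(-1) - 4/6)) = 129/(-8 + (7*(-1) - 4*⅙)) = 129/(-8 + (-7 - ⅔)) = 129/(-8 - 23/3) = 129/(-47/3) = 129*(-3/47) = -387/47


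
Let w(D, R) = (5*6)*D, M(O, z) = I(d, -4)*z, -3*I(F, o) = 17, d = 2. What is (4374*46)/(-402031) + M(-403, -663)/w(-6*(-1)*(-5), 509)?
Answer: -1691514067/361827900 ≈ -4.6749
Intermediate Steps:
I(F, o) = -17/3 (I(F, o) = -⅓*17 = -17/3)
M(O, z) = -17*z/3
w(D, R) = 30*D
(4374*46)/(-402031) + M(-403, -663)/w(-6*(-1)*(-5), 509) = (4374*46)/(-402031) + (-17/3*(-663))/((30*(-6*(-1)*(-5)))) = 201204*(-1/402031) + 3757/((30*(6*(-5)))) = -201204/402031 + 3757/((30*(-30))) = -201204/402031 + 3757/(-900) = -201204/402031 + 3757*(-1/900) = -201204/402031 - 3757/900 = -1691514067/361827900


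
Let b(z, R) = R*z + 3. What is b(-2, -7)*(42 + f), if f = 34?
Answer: 1292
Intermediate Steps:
b(z, R) = 3 + R*z
b(-2, -7)*(42 + f) = (3 - 7*(-2))*(42 + 34) = (3 + 14)*76 = 17*76 = 1292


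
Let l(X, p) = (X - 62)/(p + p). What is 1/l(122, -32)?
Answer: -16/15 ≈ -1.0667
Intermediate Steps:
l(X, p) = (-62 + X)/(2*p) (l(X, p) = (-62 + X)/((2*p)) = (-62 + X)*(1/(2*p)) = (-62 + X)/(2*p))
1/l(122, -32) = 1/((1/2)*(-62 + 122)/(-32)) = 1/((1/2)*(-1/32)*60) = 1/(-15/16) = -16/15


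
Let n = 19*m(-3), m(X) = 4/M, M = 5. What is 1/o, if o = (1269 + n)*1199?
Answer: 5/7698779 ≈ 6.4945e-7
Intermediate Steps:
m(X) = 4/5
n = 76/5 (n = 19*(4/5) = 76/5 ≈ 15.200)
o = 7698779/5 (o = (1269 + 76/5)*1199 = (6421/5)*1199 = 7698779/5 ≈ 1.5398e+6)
1/o = 1/(7698779/5) = 5/7698779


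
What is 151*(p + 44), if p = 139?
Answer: 27633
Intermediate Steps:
151*(p + 44) = 151*(139 + 44) = 151*183 = 27633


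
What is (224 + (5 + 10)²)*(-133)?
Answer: -59717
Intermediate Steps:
(224 + (5 + 10)²)*(-133) = (224 + 15²)*(-133) = (224 + 225)*(-133) = 449*(-133) = -59717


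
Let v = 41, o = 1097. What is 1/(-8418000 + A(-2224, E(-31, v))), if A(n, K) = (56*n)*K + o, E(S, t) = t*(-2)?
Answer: 1/1795705 ≈ 5.5688e-7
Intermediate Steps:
E(S, t) = -2*t
A(n, K) = 1097 + 56*K*n (A(n, K) = (56*n)*K + 1097 = 56*K*n + 1097 = 1097 + 56*K*n)
1/(-8418000 + A(-2224, E(-31, v))) = 1/(-8418000 + (1097 + 56*(-2*41)*(-2224))) = 1/(-8418000 + (1097 + 56*(-82)*(-2224))) = 1/(-8418000 + (1097 + 10212608)) = 1/(-8418000 + 10213705) = 1/1795705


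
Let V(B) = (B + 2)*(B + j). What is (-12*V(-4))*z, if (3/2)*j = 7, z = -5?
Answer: -80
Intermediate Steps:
j = 14/3 (j = (2/3)*7 = 14/3 ≈ 4.6667)
V(B) = (2 + B)*(14/3 + B) (V(B) = (B + 2)*(B + 14/3) = (2 + B)*(14/3 + B))
(-12*V(-4))*z = -12*(28/3 + (-4)**2 + (20/3)*(-4))*(-5) = -12*(28/3 + 16 - 80/3)*(-5) = -12*(-4/3)*(-5) = 16*(-5) = -80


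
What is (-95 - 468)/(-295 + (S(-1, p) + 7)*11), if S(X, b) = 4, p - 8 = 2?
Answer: 563/174 ≈ 3.2356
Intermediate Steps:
p = 10 (p = 8 + 2 = 10)
(-95 - 468)/(-295 + (S(-1, p) + 7)*11) = (-95 - 468)/(-295 + (4 + 7)*11) = -563/(-295 + 11*11) = -563/(-295 + 121) = -563/(-174) = -563*(-1/174) = 563/174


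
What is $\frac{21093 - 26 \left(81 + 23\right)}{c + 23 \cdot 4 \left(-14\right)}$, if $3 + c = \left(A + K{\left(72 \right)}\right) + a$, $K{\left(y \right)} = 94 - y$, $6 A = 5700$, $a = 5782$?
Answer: $\frac{18389}{5463} \approx 3.3661$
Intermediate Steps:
$A = 950$ ($A = \frac{1}{6} \cdot 5700 = 950$)
$c = 6751$ ($c = -3 + \left(\left(950 + \left(94 - 72\right)\right) + 5782\right) = -3 + \left(\left(950 + 22\right) + 5782\right) = -3 + \left(972 + 5782\right) = -3 + 6754 = 6751$)
$\frac{21093 - 26 \left(81 + 23\right)}{c + 23 \cdot 4 \left(-14\right)} = \frac{21093 - 26 \left(81 + 23\right)}{6751 + 23 \cdot 4 \left(-14\right)} = \frac{21093 - 2704}{6751 + 92 \left(-14\right)} = \frac{21093 - 2704}{6751 - 1288} = \frac{18389}{5463}$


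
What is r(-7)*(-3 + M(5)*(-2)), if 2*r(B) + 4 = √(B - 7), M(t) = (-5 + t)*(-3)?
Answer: 6 - 3*I*√14/2 ≈ 6.0 - 5.6125*I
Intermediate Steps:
M(t) = 15 - 3*t
r(B) = -2 + √(-7 + B)/2 (r(B) = -2 + √(B - 7)/2 = -2 + √(-7 + B)/2)
r(-7)*(-3 + M(5)*(-2)) = (-2 + √(-7 - 7)/2)*(-3 + (15 - 3*5)*(-2)) = (-2 + √(-14)/2)*(-3 + (15 - 15)*(-2)) = (-2 + (I*√14)/2)*(-3 + 0*(-2)) = (-2 + I*√14/2)*(-3 + 0) = (-2 + I*√14/2)*(-3) = 6 - 3*I*√14/2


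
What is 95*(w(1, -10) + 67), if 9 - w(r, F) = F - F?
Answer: 7220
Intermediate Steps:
w(r, F) = 9 (w(r, F) = 9 - (F - F) = 9 - 1*0 = 9 + 0 = 9)
95*(w(1, -10) + 67) = 95*(9 + 67) = 95*76 = 7220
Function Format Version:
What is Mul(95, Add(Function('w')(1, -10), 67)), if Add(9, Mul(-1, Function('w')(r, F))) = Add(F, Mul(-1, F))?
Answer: 7220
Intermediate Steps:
Function('w')(r, F) = 9 (Function('w')(r, F) = Add(9, Mul(-1, Add(F, Mul(-1, F)))) = Add(9, Mul(-1, 0)) = Add(9, 0) = 9)
Mul(95, Add(Function('w')(1, -10), 67)) = Mul(95, Add(9, 67)) = Mul(95, 76) = 7220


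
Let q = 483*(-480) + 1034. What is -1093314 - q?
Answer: -862508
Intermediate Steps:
q = -230806 (q = -231840 + 1034 = -230806)
-1093314 - q = -1093314 - 1*(-230806) = -1093314 + 230806 = -862508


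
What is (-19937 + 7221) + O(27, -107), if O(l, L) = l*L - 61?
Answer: -15666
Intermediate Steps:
O(l, L) = -61 + L*l (O(l, L) = L*l - 61 = -61 + L*l)
(-19937 + 7221) + O(27, -107) = (-19937 + 7221) + (-61 - 107*27) = -12716 + (-61 - 2889) = -12716 - 2950 = -15666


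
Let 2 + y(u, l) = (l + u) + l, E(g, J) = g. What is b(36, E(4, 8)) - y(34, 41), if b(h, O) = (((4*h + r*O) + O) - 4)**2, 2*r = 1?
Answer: 21202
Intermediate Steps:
r = 1/2 (r = (1/2)*1 = 1/2 ≈ 0.50000)
b(h, O) = (-4 + 4*h + 3*O/2)**2 (b(h, O) = (((4*h + O/2) + O) - 4)**2 = (((O/2 + 4*h) + O) - 4)**2 = ((4*h + 3*O/2) - 4)**2 = (-4 + 4*h + 3*O/2)**2)
y(u, l) = -2 + u + 2*l (y(u, l) = -2 + ((l + u) + l) = -2 + (u + 2*l) = -2 + u + 2*l)
b(36, E(4, 8)) - y(34, 41) = (-8 + 3*4 + 8*36)**2/4 - (-2 + 34 + 2*41) = (-8 + 12 + 288)**2/4 - (-2 + 34 + 82) = (1/4)*292**2 - 1*114 = (1/4)*85264 - 114 = 21316 - 114 = 21202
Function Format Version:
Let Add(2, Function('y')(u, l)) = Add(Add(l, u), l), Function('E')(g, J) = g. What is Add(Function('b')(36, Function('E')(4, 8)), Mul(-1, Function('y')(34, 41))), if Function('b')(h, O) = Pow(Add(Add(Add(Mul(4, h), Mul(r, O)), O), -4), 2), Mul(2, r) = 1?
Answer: 21202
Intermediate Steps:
r = Rational(1, 2) (r = Mul(Rational(1, 2), 1) = Rational(1, 2) ≈ 0.50000)
Function('b')(h, O) = Pow(Add(-4, Mul(4, h), Mul(Rational(3, 2), O)), 2) (Function('b')(h, O) = Pow(Add(Add(Add(Mul(4, h), Mul(Rational(1, 2), O)), O), -4), 2) = Pow(Add(Add(Add(Mul(Rational(1, 2), O), Mul(4, h)), O), -4), 2) = Pow(Add(Add(Mul(4, h), Mul(Rational(3, 2), O)), -4), 2) = Pow(Add(-4, Mul(4, h), Mul(Rational(3, 2), O)), 2))
Function('y')(u, l) = Add(-2, u, Mul(2, l)) (Function('y')(u, l) = Add(-2, Add(Add(l, u), l)) = Add(-2, Add(u, Mul(2, l))) = Add(-2, u, Mul(2, l)))
Add(Function('b')(36, Function('E')(4, 8)), Mul(-1, Function('y')(34, 41))) = Add(Mul(Rational(1, 4), Pow(Add(-8, Mul(3, 4), Mul(8, 36)), 2)), Mul(-1, Add(-2, 34, Mul(2, 41)))) = Add(Mul(Rational(1, 4), Pow(Add(-8, 12, 288), 2)), Mul(-1, Add(-2, 34, 82))) = Add(Mul(Rational(1, 4), Pow(292, 2)), Mul(-1, 114)) = Add(Mul(Rational(1, 4), 85264), -114) = Add(21316, -114) = 21202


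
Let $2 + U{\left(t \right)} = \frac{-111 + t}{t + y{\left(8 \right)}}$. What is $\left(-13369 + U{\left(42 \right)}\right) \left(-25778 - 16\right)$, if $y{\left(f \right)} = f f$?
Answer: $\frac{18280143315}{53} \approx 3.4491 \cdot 10^{8}$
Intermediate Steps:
$y{\left(f \right)} = f^{2}$
$U{\left(t \right)} = -2 + \frac{-111 + t}{64 + t}$ ($U{\left(t \right)} = -2 + \frac{-111 + t}{t + 8^{2}} = -2 + \frac{-111 + t}{t + 64} = -2 + \frac{-111 + t}{64 + t}$)
$\left(-13369 + U{\left(42 \right)}\right) \left(-25778 - 16\right) = \left(-13369 + \frac{-239 - 42}{64 + 42}\right) \left(-25778 - 16\right) = \left(-13369 + \frac{-239 - 42}{106}\right) \left(-25794\right) = \left(-13369 + \frac{1}{106} \left(-281\right)\right) \left(-25794\right) = \left(-13369 - \frac{281}{106}\right) \left(-25794\right) = \left(- \frac{1417395}{106}\right) \left(-25794\right) = \frac{18280143315}{53}$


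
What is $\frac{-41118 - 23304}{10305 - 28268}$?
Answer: $\frac{64422}{17963} \approx 3.5864$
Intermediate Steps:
$\frac{-41118 - 23304}{10305 - 28268} = - \frac{64422}{-17963} = \left(-64422\right) \left(- \frac{1}{17963}\right) = \frac{64422}{17963}$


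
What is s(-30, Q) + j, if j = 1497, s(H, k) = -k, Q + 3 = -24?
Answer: 1524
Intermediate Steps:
Q = -27 (Q = -3 - 24 = -27)
s(-30, Q) + j = -1*(-27) + 1497 = 27 + 1497 = 1524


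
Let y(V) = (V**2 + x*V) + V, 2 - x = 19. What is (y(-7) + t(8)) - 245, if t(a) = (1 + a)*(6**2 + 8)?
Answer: 312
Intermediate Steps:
x = -17 (x = 2 - 1*19 = 2 - 19 = -17)
t(a) = 44 + 44*a (t(a) = (1 + a)*(36 + 8) = (1 + a)*44 = 44 + 44*a)
y(V) = V**2 - 16*V (y(V) = (V**2 - 17*V) + V = V**2 - 16*V)
(y(-7) + t(8)) - 245 = (-7*(-16 - 7) + (44 + 44*8)) - 245 = (-7*(-23) + (44 + 352)) - 245 = (161 + 396) - 245 = 557 - 245 = 312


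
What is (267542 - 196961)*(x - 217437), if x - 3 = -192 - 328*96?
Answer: -17582715234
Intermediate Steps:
x = -31677 (x = 3 + (-192 - 328*96) = 3 + (-192 - 31488) = 3 - 31680 = -31677)
(267542 - 196961)*(x - 217437) = (267542 - 196961)*(-31677 - 217437) = 70581*(-249114) = -17582715234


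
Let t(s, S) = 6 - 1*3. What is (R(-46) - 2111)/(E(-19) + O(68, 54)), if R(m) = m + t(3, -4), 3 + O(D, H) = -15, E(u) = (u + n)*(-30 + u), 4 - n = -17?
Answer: 1077/58 ≈ 18.569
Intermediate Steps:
n = 21 (n = 4 - 1*(-17) = 4 + 17 = 21)
t(s, S) = 3 (t(s, S) = 6 - 3 = 3)
E(u) = (-30 + u)*(21 + u) (E(u) = (u + 21)*(-30 + u) = (21 + u)*(-30 + u) = (-30 + u)*(21 + u))
O(D, H) = -18 (O(D, H) = -3 - 15 = -18)
R(m) = 3 + m (R(m) = m + 3 = 3 + m)
(R(-46) - 2111)/(E(-19) + O(68, 54)) = ((3 - 46) - 2111)/((-630 + (-19)² - 9*(-19)) - 18) = (-43 - 2111)/((-630 + 361 + 171) - 18) = -2154/(-98 - 18) = -2154/(-116) = -2154*(-1/116) = 1077/58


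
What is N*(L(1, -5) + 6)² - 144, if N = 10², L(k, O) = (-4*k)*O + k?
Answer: 72756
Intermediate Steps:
L(k, O) = k - 4*O*k (L(k, O) = -4*O*k + k = k - 4*O*k)
N = 100
N*(L(1, -5) + 6)² - 144 = 100*(1*(1 - 4*(-5)) + 6)² - 144 = 100*(1*(1 + 20) + 6)² - 144 = 100*(1*21 + 6)² - 144 = 100*(21 + 6)² - 144 = 100*27² - 144 = 100*729 - 144 = 72900 - 144 = 72756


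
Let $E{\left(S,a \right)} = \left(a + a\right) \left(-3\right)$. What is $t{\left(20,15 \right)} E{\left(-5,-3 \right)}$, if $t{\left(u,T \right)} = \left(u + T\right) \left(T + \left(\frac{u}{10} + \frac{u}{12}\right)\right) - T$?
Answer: $11490$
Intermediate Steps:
$E{\left(S,a \right)} = - 6 a$ ($E{\left(S,a \right)} = 2 a \left(-3\right) = - 6 a$)
$t{\left(u,T \right)} = - T + \left(T + u\right) \left(T + \frac{11 u}{60}\right)$ ($t{\left(u,T \right)} = \left(T + u\right) \left(T + \left(u \frac{1}{10} + u \frac{1}{12}\right)\right) - T = \left(T + u\right) \left(T + \left(\frac{u}{10} + \frac{u}{12}\right)\right) - T = \left(T + u\right) \left(T + \frac{11 u}{60}\right) - T = - T + \left(T + u\right) \left(T + \frac{11 u}{60}\right)$)
$t{\left(20,15 \right)} E{\left(-5,-3 \right)} = \left(15^{2} - 15 + \frac{11 \cdot 20^{2}}{60} + \frac{71}{60} \cdot 15 \cdot 20\right) \left(\left(-6\right) \left(-3\right)\right) = \left(225 - 15 + \frac{11}{60} \cdot 400 + 355\right) 18 = \left(225 - 15 + \frac{220}{3} + 355\right) 18 = \frac{1915}{3} \cdot 18 = 11490$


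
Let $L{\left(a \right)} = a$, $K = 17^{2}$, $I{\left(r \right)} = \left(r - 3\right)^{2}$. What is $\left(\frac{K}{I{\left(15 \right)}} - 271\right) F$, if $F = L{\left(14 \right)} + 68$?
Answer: $- \frac{1588135}{72} \approx -22057.0$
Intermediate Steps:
$I{\left(r \right)} = \left(-3 + r\right)^{2}$
$K = 289$
$F = 82$ ($F = 14 + 68 = 82$)
$\left(\frac{K}{I{\left(15 \right)}} - 271\right) F = \left(\frac{289}{\left(-3 + 15\right)^{2}} - 271\right) 82 = \left(\frac{289}{12^{2}} - 271\right) 82 = \left(\frac{289}{144} - 271\right) 82 = \left(- \frac{38735}{144}\right) 82 = - \frac{1588135}{72}$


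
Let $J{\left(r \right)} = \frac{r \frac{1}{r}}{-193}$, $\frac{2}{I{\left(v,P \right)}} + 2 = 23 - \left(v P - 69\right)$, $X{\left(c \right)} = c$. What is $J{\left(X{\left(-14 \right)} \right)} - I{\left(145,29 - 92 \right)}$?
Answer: $- \frac{9611}{1780425} \approx -0.0053981$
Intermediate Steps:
$I{\left(v,P \right)} = \frac{2}{90 - P v}$ ($I{\left(v,P \right)} = \frac{2}{-2 - \left(-92 + v P\right)} = \frac{2}{-2 - \left(-92 + P v\right)} = \frac{2}{90 - P v}$)
$J{\left(r \right)} = - \frac{1}{193}$ ($J{\left(r \right)} = 1 \left(- \frac{1}{193}\right) = - \frac{1}{193}$)
$J{\left(X{\left(-14 \right)} \right)} - I{\left(145,29 - 92 \right)} = - \frac{1}{193} - - \frac{2}{-90 + \left(29 - 92\right) 145} = - \frac{1}{193} - - \frac{2}{-90 - 9135} = - \frac{1}{193} - - \frac{2}{-9225} = - \frac{1}{193} - \left(-2\right) \left(- \frac{1}{9225}\right) = - \frac{1}{193} - \frac{2}{9225} = - \frac{9611}{1780425}$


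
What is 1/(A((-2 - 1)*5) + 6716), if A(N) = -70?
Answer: 1/6646 ≈ 0.00015047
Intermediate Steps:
1/(A((-2 - 1)*5) + 6716) = 1/(-70 + 6716) = 1/6646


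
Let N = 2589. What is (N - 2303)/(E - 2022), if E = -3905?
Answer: -286/5927 ≈ -0.048254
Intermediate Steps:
(N - 2303)/(E - 2022) = (2589 - 2303)/(-3905 - 2022) = 286/(-5927) = 286*(-1/5927) = -286/5927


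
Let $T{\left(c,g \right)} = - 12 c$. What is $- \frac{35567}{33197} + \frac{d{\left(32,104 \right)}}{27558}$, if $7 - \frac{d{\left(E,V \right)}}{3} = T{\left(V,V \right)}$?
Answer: $- \frac{285056227}{304947642} \approx -0.93477$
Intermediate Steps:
$d{\left(E,V \right)} = 21 + 36 V$ ($d{\left(E,V \right)} = 21 - 3 \left(- 12 V\right) = 21 + 36 V$)
$- \frac{35567}{33197} + \frac{d{\left(32,104 \right)}}{27558} = - \frac{35567}{33197} + \frac{21 + 36 \cdot 104}{27558} = \left(-35567\right) \frac{1}{33197} + \left(21 + 3744\right) \frac{1}{27558} = - \frac{35567}{33197} + 3765 \cdot \frac{1}{27558} = - \frac{35567}{33197} + \frac{1255}{9186} = - \frac{285056227}{304947642}$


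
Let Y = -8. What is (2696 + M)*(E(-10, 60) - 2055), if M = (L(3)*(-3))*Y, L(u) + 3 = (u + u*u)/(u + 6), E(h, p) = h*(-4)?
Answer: -5351840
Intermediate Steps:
E(h, p) = -4*h
L(u) = -3 + (u + u**2)/(6 + u) (L(u) = -3 + (u + u*u)/(u + 6) = -3 + (u + u**2)/(6 + u))
M = -40 (M = (((-18 + 3**2 - 2*3)/(6 + 3))*(-3))*(-8) = (((-18 + 9 - 6)/9)*(-3))*(-8) = (((1/9)*(-15))*(-3))*(-8) = -5/3*(-3)*(-8) = 5*(-8) = -40)
(2696 + M)*(E(-10, 60) - 2055) = (2696 - 40)*(-4*(-10) - 2055) = 2656*(40 - 2055) = 2656*(-2015) = -5351840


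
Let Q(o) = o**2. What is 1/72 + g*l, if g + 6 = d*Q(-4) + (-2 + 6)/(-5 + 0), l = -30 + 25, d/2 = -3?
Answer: 37009/72 ≈ 514.01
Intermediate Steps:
d = -6 (d = 2*(-3) = -6)
l = -5
g = -514/5 (g = -6 + (-6*(-4)**2 + (-2 + 6)/(-5 + 0)) = -6 + (-6*16 + 4/(-5)) = -6 + (-96 + 4*(-1/5)) = -6 + (-96 - 4/5) = -6 - 484/5 = -514/5 ≈ -102.80)
1/72 + g*l = 1/72 - 514/5*(-5) = 1/72 + 514 = 37009/72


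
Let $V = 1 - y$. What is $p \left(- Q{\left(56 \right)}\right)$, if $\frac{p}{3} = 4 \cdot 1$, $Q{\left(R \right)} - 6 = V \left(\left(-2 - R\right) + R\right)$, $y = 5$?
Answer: $-168$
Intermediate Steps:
$V = -4$ ($V = 1 - 5 = -4$)
$Q{\left(R \right)} = 14$ ($Q{\left(R \right)} = 6 - 4 \left(\left(-2 - R\right) + R\right) = 6 - -8 = 6 + 8 = 14$)
$p = 12$ ($p = 3 \cdot 4 \cdot 1 = 3 \cdot 4 = 12$)
$p \left(- Q{\left(56 \right)}\right) = 12 \left(\left(-1\right) 14\right) = 12 \left(-14\right) = -168$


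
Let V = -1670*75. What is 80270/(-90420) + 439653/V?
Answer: -415060348/94375875 ≈ -4.3979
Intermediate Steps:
V = -125250
80270/(-90420) + 439653/V = 80270/(-90420) + 439653/(-125250) = 80270*(-1/90420) + 439653*(-1/125250) = -8027/9042 - 146551/41750 = -415060348/94375875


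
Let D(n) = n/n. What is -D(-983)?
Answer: -1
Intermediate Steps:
D(n) = 1
-D(-983) = -1*1 = -1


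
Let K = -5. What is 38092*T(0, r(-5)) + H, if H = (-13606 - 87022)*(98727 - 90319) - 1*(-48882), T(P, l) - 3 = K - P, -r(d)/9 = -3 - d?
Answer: -846107526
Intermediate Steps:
r(d) = 27 + 9*d (r(d) = -9*(-3 - d) = 27 + 9*d)
T(P, l) = -2 - P (T(P, l) = 3 + (-5 - P) = -2 - P)
H = -846031342 (H = -100628*8408 + 48882 = -846080224 + 48882 = -846031342)
38092*T(0, r(-5)) + H = 38092*(-2 - 1*0) - 846031342 = 38092*(-2 + 0) - 846031342 = 38092*(-2) - 846031342 = -76184 - 846031342 = -846107526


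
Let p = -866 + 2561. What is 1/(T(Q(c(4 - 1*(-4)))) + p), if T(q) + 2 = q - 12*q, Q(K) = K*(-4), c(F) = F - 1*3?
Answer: 1/1913 ≈ 0.00052274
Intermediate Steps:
c(F) = -3 + F (c(F) = F - 3 = -3 + F)
Q(K) = -4*K
p = 1695
T(q) = -2 - 11*q (T(q) = -2 + (q - 12*q) = -2 - 11*q)
1/(T(Q(c(4 - 1*(-4)))) + p) = 1/((-2 - (-44)*(-3 + (4 - 1*(-4)))) + 1695) = 1/((-2 - (-44)*(-3 + (4 + 4))) + 1695) = 1/((-2 - (-44)*(-3 + 8)) + 1695) = 1/((-2 - (-44)*5) + 1695) = 1/((-2 - 11*(-20)) + 1695) = 1/((-2 + 220) + 1695) = 1/(218 + 1695) = 1/1913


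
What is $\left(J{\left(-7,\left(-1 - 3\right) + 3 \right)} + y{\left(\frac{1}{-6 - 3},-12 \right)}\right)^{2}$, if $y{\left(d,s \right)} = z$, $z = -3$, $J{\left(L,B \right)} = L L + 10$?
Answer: $3136$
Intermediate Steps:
$J{\left(L,B \right)} = 10 + L^{2}$ ($J{\left(L,B \right)} = L^{2} + 10 = 10 + L^{2}$)
$y{\left(d,s \right)} = -3$
$\left(J{\left(-7,\left(-1 - 3\right) + 3 \right)} + y{\left(\frac{1}{-6 - 3},-12 \right)}\right)^{2} = \left(\left(10 + \left(-7\right)^{2}\right) - 3\right)^{2} = \left(\left(10 + 49\right) - 3\right)^{2} = \left(59 - 3\right)^{2} = 56^{2} = 3136$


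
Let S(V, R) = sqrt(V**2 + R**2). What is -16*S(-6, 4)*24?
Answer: -768*sqrt(13) ≈ -2769.1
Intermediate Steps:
S(V, R) = sqrt(R**2 + V**2)
-16*S(-6, 4)*24 = -16*sqrt(4**2 + (-6)**2)*24 = -16*sqrt(16 + 36)*24 = -32*sqrt(13)*24 = -768*sqrt(13)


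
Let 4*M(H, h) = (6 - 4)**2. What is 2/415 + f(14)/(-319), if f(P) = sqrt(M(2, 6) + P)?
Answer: 2/415 - sqrt(15)/319 ≈ -0.0073217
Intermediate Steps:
M(H, h) = 1 (M(H, h) = (6 - 4)**2/4 = (1/4)*2**2 = (1/4)*4 = 1)
f(P) = sqrt(1 + P)
2/415 + f(14)/(-319) = 2/415 + sqrt(1 + 14)/(-319) = 2*(1/415) + sqrt(15)*(-1/319) = 2/415 - sqrt(15)/319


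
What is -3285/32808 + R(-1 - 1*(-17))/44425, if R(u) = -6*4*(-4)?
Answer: -47595519/485831800 ≈ -0.097967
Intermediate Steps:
R(u) = 96 (R(u) = -24*(-4) = 96)
-3285/32808 + R(-1 - 1*(-17))/44425 = -3285/32808 + 96/44425 = -3285*1/32808 + 96*(1/44425) = -1095/10936 + 96/44425 = -47595519/485831800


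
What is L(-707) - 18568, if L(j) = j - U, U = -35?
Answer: -19240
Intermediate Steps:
L(j) = 35 + j (L(j) = j - 1*(-35) = j + 35 = 35 + j)
L(-707) - 18568 = (35 - 707) - 18568 = -672 - 18568 = -19240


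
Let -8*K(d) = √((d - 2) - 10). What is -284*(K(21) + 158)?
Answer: -89531/2 ≈ -44766.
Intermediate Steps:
K(d) = -√(-12 + d)/8 (K(d) = -√((d - 2) - 10)/8 = -√((-2 + d) - 10)/8 = -√(-12 + d)/8)
-284*(K(21) + 158) = -284*(-√(-12 + 21)/8 + 158) = -284*(-√9/8 + 158) = -284*(-⅛*3 + 158) = -284*(-3/8 + 158) = -284*1261/8 = -89531/2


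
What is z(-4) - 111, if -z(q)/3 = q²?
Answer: -159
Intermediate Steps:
z(q) = -3*q²
z(-4) - 111 = -3*(-4)² - 111 = -3*16 - 111 = -48 - 111 = -159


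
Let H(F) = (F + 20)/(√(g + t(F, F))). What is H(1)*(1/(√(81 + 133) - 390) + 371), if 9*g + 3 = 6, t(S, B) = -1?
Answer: -42261987*I*√6/10849 + 3*I*√321/21698 ≈ -9541.9*I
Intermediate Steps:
g = ⅓ (g = -⅓ + (⅑)*6 = -⅓ + ⅔ = ⅓ ≈ 0.33333)
H(F) = -I*√6*(20 + F)/2 (H(F) = (F + 20)/(√(⅓ - 1)) = (20 + F)/(√(-⅔)) = (20 + F)/((I*√6/3)) = (20 + F)*(-I*√6/2) = -I*√6*(20 + F)/2)
H(1)*(1/(√(81 + 133) - 390) + 371) = (I*√6*(-20 - 1*1)/2)*(1/(√(81 + 133) - 390) + 371) = (I*√6*(-20 - 1)/2)*(1/(√214 - 390) + 371) = ((½)*I*√6*(-21))*(1/(-390 + √214) + 371) = (-21*I*√6/2)*(371 + 1/(-390 + √214)) = -21*I*√6*(371 + 1/(-390 + √214))/2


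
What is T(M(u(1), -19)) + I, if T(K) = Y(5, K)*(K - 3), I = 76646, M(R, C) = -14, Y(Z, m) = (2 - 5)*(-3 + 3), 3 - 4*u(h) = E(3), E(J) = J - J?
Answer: 76646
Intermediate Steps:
E(J) = 0
u(h) = ¾ (u(h) = ¾ - ¼*0 = ¾ + 0 = ¾)
Y(Z, m) = 0 (Y(Z, m) = -3*0 = 0)
T(K) = 0 (T(K) = 0*(K - 3) = 0*(-3 + K) = 0)
T(M(u(1), -19)) + I = 0 + 76646 = 76646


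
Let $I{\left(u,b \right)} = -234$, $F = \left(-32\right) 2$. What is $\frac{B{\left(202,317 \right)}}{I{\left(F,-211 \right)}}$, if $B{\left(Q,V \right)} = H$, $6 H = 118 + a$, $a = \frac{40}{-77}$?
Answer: $- \frac{4523}{54054} \approx -0.083676$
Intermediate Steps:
$F = -64$
$a = - \frac{40}{77}$ ($a = 40 \left(- \frac{1}{77}\right) = - \frac{40}{77} \approx -0.51948$)
$H = \frac{4523}{231}$ ($H = \frac{118 - \frac{40}{77}}{6} = \frac{1}{6} \cdot \frac{9046}{77} = \frac{4523}{231} \approx 19.58$)
$B{\left(Q,V \right)} = \frac{4523}{231}$
$\frac{B{\left(202,317 \right)}}{I{\left(F,-211 \right)}} = \frac{4523}{231 \left(-234\right)} = \frac{4523}{231} \left(- \frac{1}{234}\right) = - \frac{4523}{54054}$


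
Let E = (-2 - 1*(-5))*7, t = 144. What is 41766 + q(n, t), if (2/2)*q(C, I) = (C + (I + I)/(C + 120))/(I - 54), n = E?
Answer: 58890421/1410 ≈ 41766.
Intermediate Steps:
E = 21 (E = (-2 + 5)*7 = 3*7 = 21)
n = 21
q(C, I) = (C + 2*I/(120 + C))/(-54 + I) (q(C, I) = (C + (I + I)/(C + 120))/(I - 54) = (C + (2*I)/(120 + C))/(-54 + I) = (C + 2*I/(120 + C))/(-54 + I))
41766 + q(n, t) = 41766 + (21² + 2*144 + 120*21)/(-6480 - 54*21 + 120*144 + 21*144) = 41766 + (441 + 288 + 2520)/(-6480 - 1134 + 17280 + 3024) = 41766 + 3249/12690 = 41766 + (1/12690)*3249 = 41766 + 361/1410 = 58890421/1410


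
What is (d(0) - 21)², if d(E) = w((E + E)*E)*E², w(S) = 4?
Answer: 441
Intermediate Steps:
d(E) = 4*E²
(d(0) - 21)² = (4*0² - 21)² = (4*0 - 21)² = (0 - 21)² = (-21)² = 441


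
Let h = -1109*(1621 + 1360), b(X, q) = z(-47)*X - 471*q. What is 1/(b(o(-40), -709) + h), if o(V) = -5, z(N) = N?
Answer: -1/2971755 ≈ -3.3650e-7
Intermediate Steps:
b(X, q) = -471*q - 47*X (b(X, q) = -47*X - 471*q = -471*q - 47*X)
h = -3305929 (h = -1109*2981 = -3305929)
1/(b(o(-40), -709) + h) = 1/((-471*(-709) - 47*(-5)) - 3305929) = 1/((333939 + 235) - 3305929) = 1/(334174 - 3305929) = 1/(-2971755) = -1/2971755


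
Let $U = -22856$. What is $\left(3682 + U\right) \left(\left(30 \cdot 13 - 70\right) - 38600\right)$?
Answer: $733980720$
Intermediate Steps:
$\left(3682 + U\right) \left(\left(30 \cdot 13 - 70\right) - 38600\right) = \left(3682 - 22856\right) \left(\left(30 \cdot 13 - 70\right) - 38600\right) = - 19174 \left(\left(390 - 70\right) - 38600\right) = - 19174 \left(320 - 38600\right) = \left(-19174\right) \left(-38280\right) = 733980720$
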